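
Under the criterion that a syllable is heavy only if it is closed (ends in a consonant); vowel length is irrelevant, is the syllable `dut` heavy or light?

`dut`: short vowel, closed (coda /t/). Closed (coda /t/) → heavy.

heavy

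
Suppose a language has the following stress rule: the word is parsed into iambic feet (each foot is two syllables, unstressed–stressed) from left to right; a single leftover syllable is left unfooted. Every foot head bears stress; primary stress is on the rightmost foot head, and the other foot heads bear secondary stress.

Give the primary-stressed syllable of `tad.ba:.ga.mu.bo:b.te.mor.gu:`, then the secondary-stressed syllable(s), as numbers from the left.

primary 8, secondary 2, 4, 6

Parse left to right into iambic (σˈσ) feet: (tad.ˈba:) (ga.ˈmu) (bo:b.ˈte) (mor.ˈgu:).
Foot heads (stressed positions): 2, 4, 6, 8.
End Rule Rightmost: primary stress on the rightmost head = syllable 8.
Secondary stress on 2, 4, 6: tad.ˌba:.ga.ˌmu.bo:b.ˌte.mor.ˈgu:.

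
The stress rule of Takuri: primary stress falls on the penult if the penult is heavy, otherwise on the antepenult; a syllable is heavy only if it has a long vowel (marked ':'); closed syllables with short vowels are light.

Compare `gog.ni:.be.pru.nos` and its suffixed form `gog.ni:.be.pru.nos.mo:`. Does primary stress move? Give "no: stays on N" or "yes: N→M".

Base `gog.ni:.be.pru.nos` (5 syllables):
  Weights: 3 be L, 4 pru L, 5 nos L.
  The penult (syllable 4, pru) is light, so stress falls on the antepenult (syllable 3, be).
  → primary stress on syllable 3.
Suffixed `gog.ni:.be.pru.nos.mo:` (6 syllables):
  Weights: 4 pru L, 5 nos L, 6 mo: H.
  The penult (syllable 5, nos) is light, so stress falls on the antepenult (syllable 4, pru).
  → primary stress on syllable 4.

yes: 3→4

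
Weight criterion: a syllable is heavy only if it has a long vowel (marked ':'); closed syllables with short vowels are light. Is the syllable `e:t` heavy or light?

heavy

`e:t`: long vowel, closed (coda /t/). Long vowel → heavy.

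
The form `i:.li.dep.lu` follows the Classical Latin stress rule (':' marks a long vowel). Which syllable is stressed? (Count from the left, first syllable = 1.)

Classical Latin: stress the penult if heavy (long vowel or closed), else the antepenult.
Weights: 2 li L, 3 dep H, 4 lu L.
The penult (syllable 3, dep) is heavy, so it takes stress.
Stress on syllable 3: i:.li.ˈdep.lu.

3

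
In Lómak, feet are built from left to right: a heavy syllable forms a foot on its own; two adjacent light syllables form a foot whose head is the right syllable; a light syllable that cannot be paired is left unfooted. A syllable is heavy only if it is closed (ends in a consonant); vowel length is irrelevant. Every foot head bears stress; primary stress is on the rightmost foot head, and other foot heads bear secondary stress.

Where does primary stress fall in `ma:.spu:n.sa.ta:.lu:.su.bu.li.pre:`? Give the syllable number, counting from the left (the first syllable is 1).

Weights: 1 ma: L, 2 spu:n H, 3 sa L, 4 ta: L, 5 lu: L, 6 su L, 7 bu L, 8 li L, 9 pre: L.
Parse left to right (heavy = foot alone; LL = one foot; stranded L unfooted): ma: (ˈspu:n) (sa.ˈta:) (lu:.ˈsu) (bu.ˈli) pre:.
Foot heads: 2, 4, 6, 8.
Primary stress on the rightmost head = syllable 8.
Primary stress: syllable 8 → ma:.spu:n.sa.ta:.lu:.su.bu.ˈli.pre:.

8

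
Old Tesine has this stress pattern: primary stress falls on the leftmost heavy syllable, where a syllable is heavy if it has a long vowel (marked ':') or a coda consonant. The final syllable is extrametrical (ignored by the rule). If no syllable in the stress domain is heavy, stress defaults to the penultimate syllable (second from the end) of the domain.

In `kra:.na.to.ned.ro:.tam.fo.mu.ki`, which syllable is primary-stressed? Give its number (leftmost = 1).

The final syllable (9, ki) is extrametrical; the stress domain is syllables 1–8.
Weights: 1 kra: H, 2 na L, 3 to L, 4 ned H, 5 ro: H, 6 tam H, 7 fo L, 8 mu L.
Heavy syllables in the domain: 1, 4, 5, 6. The leftmost is syllable 1 (kra:).
Primary stress: syllable 1 → ˈkra:.na.to.ned.ro:.tam.fo.mu.ki.

1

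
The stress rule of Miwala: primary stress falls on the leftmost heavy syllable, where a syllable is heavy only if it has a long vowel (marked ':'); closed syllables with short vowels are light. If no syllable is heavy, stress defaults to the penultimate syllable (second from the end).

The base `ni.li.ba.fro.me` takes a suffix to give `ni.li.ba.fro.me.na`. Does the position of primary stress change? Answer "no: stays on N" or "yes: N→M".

Base `ni.li.ba.fro.me` (5 syllables):
  Weights: 1 ni L, 2 li L, 3 ba L, 4 fro L, 5 me L.
  No heavy syllable in the domain; default to the penultimate syllable (second from the end) = syllable 4.
  → primary stress on syllable 4.
Suffixed `ni.li.ba.fro.me.na` (6 syllables):
  Weights: 1 ni L, 2 li L, 3 ba L, 4 fro L, 5 me L, 6 na L.
  No heavy syllable in the domain; default to the penultimate syllable (second from the end) = syllable 5.
  → primary stress on syllable 5.

yes: 4→5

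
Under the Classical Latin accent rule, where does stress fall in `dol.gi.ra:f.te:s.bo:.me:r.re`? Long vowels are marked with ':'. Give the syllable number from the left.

6

Classical Latin: stress the penult if heavy (long vowel or closed), else the antepenult.
Weights: 5 bo: H, 6 me:r H, 7 re L.
The penult (syllable 6, me:r) is heavy, so it takes stress.
Stress on syllable 6: dol.gi.ra:f.te:s.bo:.ˈme:r.re.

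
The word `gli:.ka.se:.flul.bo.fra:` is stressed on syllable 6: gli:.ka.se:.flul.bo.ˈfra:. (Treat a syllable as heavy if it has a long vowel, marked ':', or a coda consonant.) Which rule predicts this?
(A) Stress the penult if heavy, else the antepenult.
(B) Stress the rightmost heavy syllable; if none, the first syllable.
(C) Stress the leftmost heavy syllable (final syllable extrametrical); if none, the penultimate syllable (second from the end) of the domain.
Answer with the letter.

B

Rule A → syllable 4 (observed: 6).
Rule B → syllable 6 ✓.
Rule C → syllable 1 (observed: 6).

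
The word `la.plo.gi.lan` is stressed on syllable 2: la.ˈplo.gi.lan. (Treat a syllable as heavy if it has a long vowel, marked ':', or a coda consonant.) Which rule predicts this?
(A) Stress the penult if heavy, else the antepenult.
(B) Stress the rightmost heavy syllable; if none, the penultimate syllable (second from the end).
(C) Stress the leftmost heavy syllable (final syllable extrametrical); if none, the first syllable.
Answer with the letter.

A

Rule A → syllable 2 ✓.
Rule B → syllable 4 (observed: 2).
Rule C → syllable 1 (observed: 2).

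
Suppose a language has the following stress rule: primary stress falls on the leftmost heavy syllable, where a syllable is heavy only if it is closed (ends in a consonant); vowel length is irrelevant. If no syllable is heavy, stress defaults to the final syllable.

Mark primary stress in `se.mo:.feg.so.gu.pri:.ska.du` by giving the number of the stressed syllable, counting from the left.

Weights: 1 se L, 2 mo: L, 3 feg H, 4 so L, 5 gu L, 6 pri: L, 7 ska L, 8 du L.
Heavy syllables in the domain: 3. The leftmost is syllable 3 (feg).
Primary stress: syllable 3 → se.mo:.ˈfeg.so.gu.pri:.ska.du.

3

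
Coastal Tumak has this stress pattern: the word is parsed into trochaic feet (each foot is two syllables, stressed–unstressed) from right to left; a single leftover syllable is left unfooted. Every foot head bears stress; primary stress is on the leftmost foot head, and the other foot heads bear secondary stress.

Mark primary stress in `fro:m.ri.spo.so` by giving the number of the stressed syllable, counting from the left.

1

Parse right to left into trochaic (ˈσσ) feet: (ˈfro:m.ri) (ˈspo.so).
Foot heads (stressed positions): 1, 3.
End Rule Leftmost: primary stress on the leftmost head = syllable 1.
Primary stress: syllable 1 → ˈfro:m.ri.spo.so.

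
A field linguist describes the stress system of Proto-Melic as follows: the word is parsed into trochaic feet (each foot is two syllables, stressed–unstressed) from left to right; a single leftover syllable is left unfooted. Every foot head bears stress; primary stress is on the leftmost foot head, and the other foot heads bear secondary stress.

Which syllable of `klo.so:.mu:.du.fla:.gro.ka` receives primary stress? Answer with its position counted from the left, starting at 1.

1

Parse left to right into trochaic (ˈσσ) feet: (ˈklo.so:) (ˈmu:.du) (ˈfla:.gro) ka. Syllable 7 is left unfooted.
Foot heads (stressed positions): 1, 3, 5.
End Rule Leftmost: primary stress on the leftmost head = syllable 1.
Primary stress: syllable 1 → ˈklo.so:.mu:.du.fla:.gro.ka.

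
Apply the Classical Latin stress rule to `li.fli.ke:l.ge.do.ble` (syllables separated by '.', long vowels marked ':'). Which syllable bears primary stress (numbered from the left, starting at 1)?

4

Classical Latin: stress the penult if heavy (long vowel or closed), else the antepenult.
Weights: 4 ge L, 5 do L, 6 ble L.
The penult (syllable 5, do) is light, so stress falls on the antepenult (syllable 4, ge).
Stress on syllable 4: li.fli.ke:l.ˈge.do.ble.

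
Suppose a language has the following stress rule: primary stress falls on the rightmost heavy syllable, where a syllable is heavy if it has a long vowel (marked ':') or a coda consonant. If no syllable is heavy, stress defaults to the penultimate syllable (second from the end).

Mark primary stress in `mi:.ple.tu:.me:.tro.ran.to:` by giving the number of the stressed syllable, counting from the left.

Weights: 1 mi: H, 2 ple L, 3 tu: H, 4 me: H, 5 tro L, 6 ran H, 7 to: H.
Heavy syllables in the domain: 1, 3, 4, 6, 7. The rightmost is syllable 7 (to:).
Primary stress: syllable 7 → mi:.ple.tu:.me:.tro.ran.ˈto:.

7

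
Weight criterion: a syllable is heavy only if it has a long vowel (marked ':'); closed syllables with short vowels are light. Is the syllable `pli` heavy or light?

light

`pli`: short vowel, open (no coda). Short vowel → light.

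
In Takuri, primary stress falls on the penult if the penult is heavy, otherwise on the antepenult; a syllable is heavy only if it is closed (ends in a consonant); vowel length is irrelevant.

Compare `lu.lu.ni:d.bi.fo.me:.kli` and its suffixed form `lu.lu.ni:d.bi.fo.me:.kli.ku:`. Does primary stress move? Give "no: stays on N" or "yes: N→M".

yes: 5→6

Base `lu.lu.ni:d.bi.fo.me:.kli` (7 syllables):
  Weights: 5 fo L, 6 me: L, 7 kli L.
  The penult (syllable 6, me:) is light, so stress falls on the antepenult (syllable 5, fo).
  → primary stress on syllable 5.
Suffixed `lu.lu.ni:d.bi.fo.me:.kli.ku:` (8 syllables):
  Weights: 6 me: L, 7 kli L, 8 ku: L.
  The penult (syllable 7, kli) is light, so stress falls on the antepenult (syllable 6, me:).
  → primary stress on syllable 6.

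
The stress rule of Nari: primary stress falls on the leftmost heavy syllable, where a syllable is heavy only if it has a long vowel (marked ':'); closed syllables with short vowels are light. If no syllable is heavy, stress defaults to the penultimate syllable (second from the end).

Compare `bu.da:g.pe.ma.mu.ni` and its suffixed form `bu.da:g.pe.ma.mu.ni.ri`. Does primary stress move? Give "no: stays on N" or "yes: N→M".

Base `bu.da:g.pe.ma.mu.ni` (6 syllables):
  Weights: 1 bu L, 2 da:g H, 3 pe L, 4 ma L, 5 mu L, 6 ni L.
  Heavy syllables in the domain: 2. The leftmost is syllable 2 (da:g).
  → primary stress on syllable 2.
Suffixed `bu.da:g.pe.ma.mu.ni.ri` (7 syllables):
  Weights: 1 bu L, 2 da:g H, 3 pe L, 4 ma L, 5 mu L, 6 ni L, 7 ri L.
  Heavy syllables in the domain: 2. The leftmost is syllable 2 (da:g).
  → primary stress on syllable 2.

no: stays on 2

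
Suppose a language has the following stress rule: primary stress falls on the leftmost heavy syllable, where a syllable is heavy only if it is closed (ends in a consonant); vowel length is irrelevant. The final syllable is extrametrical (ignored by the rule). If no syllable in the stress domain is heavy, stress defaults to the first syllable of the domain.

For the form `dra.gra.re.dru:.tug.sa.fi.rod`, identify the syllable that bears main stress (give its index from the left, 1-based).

The final syllable (8, rod) is extrametrical; the stress domain is syllables 1–7.
Weights: 1 dra L, 2 gra L, 3 re L, 4 dru: L, 5 tug H, 6 sa L, 7 fi L.
Heavy syllables in the domain: 5. The leftmost is syllable 5 (tug).
Primary stress: syllable 5 → dra.gra.re.dru:.ˈtug.sa.fi.rod.

5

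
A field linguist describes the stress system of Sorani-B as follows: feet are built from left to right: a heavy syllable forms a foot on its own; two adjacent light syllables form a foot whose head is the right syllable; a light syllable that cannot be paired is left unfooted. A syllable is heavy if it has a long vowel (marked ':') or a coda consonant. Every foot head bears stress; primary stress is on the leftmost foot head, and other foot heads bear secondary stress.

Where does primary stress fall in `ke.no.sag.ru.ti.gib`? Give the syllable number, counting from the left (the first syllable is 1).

2

Weights: 1 ke L, 2 no L, 3 sag H, 4 ru L, 5 ti L, 6 gib H.
Parse left to right (heavy = foot alone; LL = one foot; stranded L unfooted): (ke.ˈno) (ˈsag) (ru.ˈti) (ˈgib).
Foot heads: 2, 3, 5, 6.
Primary stress on the leftmost head = syllable 2.
Primary stress: syllable 2 → ke.ˈno.sag.ru.ti.gib.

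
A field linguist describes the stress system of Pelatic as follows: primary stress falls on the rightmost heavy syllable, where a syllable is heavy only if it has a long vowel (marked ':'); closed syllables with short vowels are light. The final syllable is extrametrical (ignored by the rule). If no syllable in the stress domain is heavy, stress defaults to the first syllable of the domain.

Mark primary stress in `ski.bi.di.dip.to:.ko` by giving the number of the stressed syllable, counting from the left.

5

The final syllable (6, ko) is extrametrical; the stress domain is syllables 1–5.
Weights: 1 ski L, 2 bi L, 3 di L, 4 dip L, 5 to: H.
Heavy syllables in the domain: 5. The rightmost is syllable 5 (to:).
Primary stress: syllable 5 → ski.bi.di.dip.ˈto:.ko.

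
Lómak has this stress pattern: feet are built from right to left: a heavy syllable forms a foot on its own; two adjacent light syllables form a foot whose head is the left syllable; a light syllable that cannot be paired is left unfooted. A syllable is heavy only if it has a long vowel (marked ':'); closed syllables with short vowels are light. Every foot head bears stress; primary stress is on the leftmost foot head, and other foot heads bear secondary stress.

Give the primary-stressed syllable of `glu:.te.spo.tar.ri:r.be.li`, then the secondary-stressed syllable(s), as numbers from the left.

Weights: 1 glu: H, 2 te L, 3 spo L, 4 tar L, 5 ri:r H, 6 be L, 7 li L.
Parse right to left (heavy = foot alone; LL = one foot; stranded L unfooted): (ˈglu:) te (ˈspo.tar) (ˈri:r) (ˈbe.li).
Foot heads: 1, 3, 5, 6.
Primary stress on the leftmost head = syllable 1.
Secondary stress on 3, 5, 6: ˈglu:.te.ˌspo.tar.ˌri:r.ˌbe.li.

primary 1, secondary 3, 5, 6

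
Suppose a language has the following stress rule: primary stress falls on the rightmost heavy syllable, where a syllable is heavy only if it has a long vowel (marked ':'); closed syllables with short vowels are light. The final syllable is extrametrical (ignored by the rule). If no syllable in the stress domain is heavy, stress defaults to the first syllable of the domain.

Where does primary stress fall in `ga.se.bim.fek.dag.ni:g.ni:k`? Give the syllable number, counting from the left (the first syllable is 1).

The final syllable (7, ni:k) is extrametrical; the stress domain is syllables 1–6.
Weights: 1 ga L, 2 se L, 3 bim L, 4 fek L, 5 dag L, 6 ni:g H.
Heavy syllables in the domain: 6. The rightmost is syllable 6 (ni:g).
Primary stress: syllable 6 → ga.se.bim.fek.dag.ˈni:g.ni:k.

6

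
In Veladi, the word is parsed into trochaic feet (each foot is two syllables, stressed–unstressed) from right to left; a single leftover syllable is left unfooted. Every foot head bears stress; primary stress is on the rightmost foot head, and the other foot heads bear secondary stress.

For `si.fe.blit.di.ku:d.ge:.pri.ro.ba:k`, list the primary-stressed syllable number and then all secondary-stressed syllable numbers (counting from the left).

Parse right to left into trochaic (ˈσσ) feet: si (ˈfe.blit) (ˈdi.ku:d) (ˈge:.pri) (ˈro.ba:k). Syllable 1 is left unfooted.
Foot heads (stressed positions): 2, 4, 6, 8.
End Rule Rightmost: primary stress on the rightmost head = syllable 8.
Secondary stress on 2, 4, 6: si.ˌfe.blit.ˌdi.ku:d.ˌge:.pri.ˈro.ba:k.

primary 8, secondary 2, 4, 6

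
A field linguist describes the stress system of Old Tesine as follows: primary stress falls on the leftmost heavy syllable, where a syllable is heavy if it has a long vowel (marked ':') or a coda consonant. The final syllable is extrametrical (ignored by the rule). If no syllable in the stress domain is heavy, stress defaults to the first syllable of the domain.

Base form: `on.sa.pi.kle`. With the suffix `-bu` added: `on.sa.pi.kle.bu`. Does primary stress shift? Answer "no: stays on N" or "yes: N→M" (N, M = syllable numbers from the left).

Base `on.sa.pi.kle` (4 syllables):
  The final syllable (4, kle) is extrametrical; the stress domain is syllables 1–3.
  Weights: 1 on H, 2 sa L, 3 pi L.
  Heavy syllables in the domain: 1. The leftmost is syllable 1 (on).
  → primary stress on syllable 1.
Suffixed `on.sa.pi.kle.bu` (5 syllables):
  The final syllable (5, bu) is extrametrical; the stress domain is syllables 1–4.
  Weights: 1 on H, 2 sa L, 3 pi L, 4 kle L.
  Heavy syllables in the domain: 1. The leftmost is syllable 1 (on).
  → primary stress on syllable 1.

no: stays on 1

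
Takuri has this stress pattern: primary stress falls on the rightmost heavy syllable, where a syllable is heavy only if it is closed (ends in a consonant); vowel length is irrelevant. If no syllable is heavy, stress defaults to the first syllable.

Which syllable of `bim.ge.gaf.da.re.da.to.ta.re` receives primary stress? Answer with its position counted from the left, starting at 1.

Weights: 1 bim H, 2 ge L, 3 gaf H, 4 da L, 5 re L, 6 da L, 7 to L, 8 ta L, 9 re L.
Heavy syllables in the domain: 1, 3. The rightmost is syllable 3 (gaf).
Primary stress: syllable 3 → bim.ge.ˈgaf.da.re.da.to.ta.re.

3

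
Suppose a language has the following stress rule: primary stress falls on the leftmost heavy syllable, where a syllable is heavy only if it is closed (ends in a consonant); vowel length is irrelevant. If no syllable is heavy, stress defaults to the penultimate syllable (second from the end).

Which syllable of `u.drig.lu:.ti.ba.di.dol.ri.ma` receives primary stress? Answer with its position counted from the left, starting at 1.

2

Weights: 1 u L, 2 drig H, 3 lu: L, 4 ti L, 5 ba L, 6 di L, 7 dol H, 8 ri L, 9 ma L.
Heavy syllables in the domain: 2, 7. The leftmost is syllable 2 (drig).
Primary stress: syllable 2 → u.ˈdrig.lu:.ti.ba.di.dol.ri.ma.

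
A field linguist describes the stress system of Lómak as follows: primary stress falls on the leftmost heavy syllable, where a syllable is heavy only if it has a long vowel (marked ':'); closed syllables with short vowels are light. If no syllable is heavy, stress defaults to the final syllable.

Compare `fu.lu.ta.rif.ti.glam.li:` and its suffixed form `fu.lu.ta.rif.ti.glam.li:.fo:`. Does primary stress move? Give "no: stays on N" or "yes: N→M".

Base `fu.lu.ta.rif.ti.glam.li:` (7 syllables):
  Weights: 1 fu L, 2 lu L, 3 ta L, 4 rif L, 5 ti L, 6 glam L, 7 li: H.
  Heavy syllables in the domain: 7. The leftmost is syllable 7 (li:).
  → primary stress on syllable 7.
Suffixed `fu.lu.ta.rif.ti.glam.li:.fo:` (8 syllables):
  Weights: 1 fu L, 2 lu L, 3 ta L, 4 rif L, 5 ti L, 6 glam L, 7 li: H, 8 fo: H.
  Heavy syllables in the domain: 7, 8. The leftmost is syllable 7 (li:).
  → primary stress on syllable 7.

no: stays on 7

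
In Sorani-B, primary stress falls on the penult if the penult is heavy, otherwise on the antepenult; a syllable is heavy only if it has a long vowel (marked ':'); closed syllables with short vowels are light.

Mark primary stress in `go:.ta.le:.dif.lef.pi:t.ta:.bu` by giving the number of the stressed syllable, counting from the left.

Weights: 6 pi:t H, 7 ta: H, 8 bu L.
The penult (syllable 7, ta:) is heavy, so it takes stress.
Primary stress: syllable 7 → go:.ta.le:.dif.lef.pi:t.ˈta:.bu.

7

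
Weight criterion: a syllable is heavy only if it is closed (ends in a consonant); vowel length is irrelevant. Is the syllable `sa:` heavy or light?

`sa:`: long vowel, open (no coda). Open (no coda) → light.

light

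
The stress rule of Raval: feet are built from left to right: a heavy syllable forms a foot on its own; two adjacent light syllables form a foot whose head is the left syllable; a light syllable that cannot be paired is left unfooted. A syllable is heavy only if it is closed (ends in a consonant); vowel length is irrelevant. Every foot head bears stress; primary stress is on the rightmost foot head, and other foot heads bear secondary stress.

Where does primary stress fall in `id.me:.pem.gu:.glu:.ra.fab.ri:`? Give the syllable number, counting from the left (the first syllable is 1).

Weights: 1 id H, 2 me: L, 3 pem H, 4 gu: L, 5 glu: L, 6 ra L, 7 fab H, 8 ri: L.
Parse left to right (heavy = foot alone; LL = one foot; stranded L unfooted): (ˈid) me: (ˈpem) (ˈgu:.glu:) ra (ˈfab) ri:.
Foot heads: 1, 3, 4, 7.
Primary stress on the rightmost head = syllable 7.
Primary stress: syllable 7 → id.me:.pem.gu:.glu:.ra.ˈfab.ri:.

7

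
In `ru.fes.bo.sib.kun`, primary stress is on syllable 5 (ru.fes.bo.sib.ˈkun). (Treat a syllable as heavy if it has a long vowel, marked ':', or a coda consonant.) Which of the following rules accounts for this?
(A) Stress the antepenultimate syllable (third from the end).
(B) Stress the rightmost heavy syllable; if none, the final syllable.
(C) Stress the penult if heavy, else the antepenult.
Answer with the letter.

B

Rule A → syllable 3 (observed: 5).
Rule B → syllable 5 ✓.
Rule C → syllable 4 (observed: 5).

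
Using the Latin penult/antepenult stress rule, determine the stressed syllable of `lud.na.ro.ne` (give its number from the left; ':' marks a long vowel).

2

Classical Latin: stress the penult if heavy (long vowel or closed), else the antepenult.
Weights: 2 na L, 3 ro L, 4 ne L.
The penult (syllable 3, ro) is light, so stress falls on the antepenult (syllable 2, na).
Stress on syllable 2: lud.ˈna.ro.ne.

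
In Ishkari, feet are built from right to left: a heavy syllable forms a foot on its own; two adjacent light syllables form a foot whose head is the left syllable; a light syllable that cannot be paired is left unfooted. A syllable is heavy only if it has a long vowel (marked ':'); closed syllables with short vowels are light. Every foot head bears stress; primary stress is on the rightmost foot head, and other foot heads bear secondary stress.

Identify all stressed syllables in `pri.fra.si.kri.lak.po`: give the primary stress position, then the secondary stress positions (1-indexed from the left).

primary 5, secondary 1, 3

Weights: 1 pri L, 2 fra L, 3 si L, 4 kri L, 5 lak L, 6 po L.
Parse right to left (heavy = foot alone; LL = one foot; stranded L unfooted): (ˈpri.fra) (ˈsi.kri) (ˈlak.po).
Foot heads: 1, 3, 5.
Primary stress on the rightmost head = syllable 5.
Secondary stress on 1, 3: ˌpri.fra.ˌsi.kri.ˈlak.po.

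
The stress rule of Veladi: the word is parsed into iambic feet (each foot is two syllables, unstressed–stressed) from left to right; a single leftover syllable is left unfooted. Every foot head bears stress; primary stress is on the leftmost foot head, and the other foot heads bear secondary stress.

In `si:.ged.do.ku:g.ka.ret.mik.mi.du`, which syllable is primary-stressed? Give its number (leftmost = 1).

2

Parse left to right into iambic (σˈσ) feet: (si:.ˈged) (do.ˈku:g) (ka.ˈret) (mik.ˈmi) du. Syllable 9 is left unfooted.
Foot heads (stressed positions): 2, 4, 6, 8.
End Rule Leftmost: primary stress on the leftmost head = syllable 2.
Primary stress: syllable 2 → si:.ˈged.do.ku:g.ka.ret.mik.mi.du.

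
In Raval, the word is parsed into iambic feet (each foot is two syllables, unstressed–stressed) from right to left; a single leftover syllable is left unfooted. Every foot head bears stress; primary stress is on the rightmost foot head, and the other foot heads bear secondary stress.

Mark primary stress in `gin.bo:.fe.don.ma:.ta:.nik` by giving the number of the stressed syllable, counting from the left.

Parse right to left into iambic (σˈσ) feet: gin (bo:.ˈfe) (don.ˈma:) (ta:.ˈnik). Syllable 1 is left unfooted.
Foot heads (stressed positions): 3, 5, 7.
End Rule Rightmost: primary stress on the rightmost head = syllable 7.
Primary stress: syllable 7 → gin.bo:.fe.don.ma:.ta:.ˈnik.

7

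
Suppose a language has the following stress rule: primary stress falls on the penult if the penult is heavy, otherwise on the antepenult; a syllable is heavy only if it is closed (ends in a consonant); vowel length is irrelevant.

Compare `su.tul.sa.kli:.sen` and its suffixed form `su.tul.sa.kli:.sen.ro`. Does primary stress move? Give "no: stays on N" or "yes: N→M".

yes: 3→5

Base `su.tul.sa.kli:.sen` (5 syllables):
  Weights: 3 sa L, 4 kli: L, 5 sen H.
  The penult (syllable 4, kli:) is light, so stress falls on the antepenult (syllable 3, sa).
  → primary stress on syllable 3.
Suffixed `su.tul.sa.kli:.sen.ro` (6 syllables):
  Weights: 4 kli: L, 5 sen H, 6 ro L.
  The penult (syllable 5, sen) is heavy, so it takes stress.
  → primary stress on syllable 5.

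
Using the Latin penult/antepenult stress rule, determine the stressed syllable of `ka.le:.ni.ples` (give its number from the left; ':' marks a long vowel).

2

Classical Latin: stress the penult if heavy (long vowel or closed), else the antepenult.
Weights: 2 le: H, 3 ni L, 4 ples H.
The penult (syllable 3, ni) is light, so stress falls on the antepenult (syllable 2, le:).
Stress on syllable 2: ka.ˈle:.ni.ples.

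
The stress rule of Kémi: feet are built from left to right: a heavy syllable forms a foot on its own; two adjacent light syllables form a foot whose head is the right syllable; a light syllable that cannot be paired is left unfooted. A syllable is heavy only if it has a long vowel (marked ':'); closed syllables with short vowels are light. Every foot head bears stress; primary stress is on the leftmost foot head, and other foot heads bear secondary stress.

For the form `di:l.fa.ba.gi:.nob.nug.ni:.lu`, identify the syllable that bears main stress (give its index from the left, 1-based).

Weights: 1 di:l H, 2 fa L, 3 ba L, 4 gi: H, 5 nob L, 6 nug L, 7 ni: H, 8 lu L.
Parse left to right (heavy = foot alone; LL = one foot; stranded L unfooted): (ˈdi:l) (fa.ˈba) (ˈgi:) (nob.ˈnug) (ˈni:) lu.
Foot heads: 1, 3, 4, 6, 7.
Primary stress on the leftmost head = syllable 1.
Primary stress: syllable 1 → ˈdi:l.fa.ba.gi:.nob.nug.ni:.lu.

1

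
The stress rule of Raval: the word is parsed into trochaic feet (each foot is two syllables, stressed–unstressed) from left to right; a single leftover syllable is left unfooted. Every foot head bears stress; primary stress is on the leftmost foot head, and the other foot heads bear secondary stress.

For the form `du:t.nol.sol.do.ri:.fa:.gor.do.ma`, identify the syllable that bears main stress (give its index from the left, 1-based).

Parse left to right into trochaic (ˈσσ) feet: (ˈdu:t.nol) (ˈsol.do) (ˈri:.fa:) (ˈgor.do) ma. Syllable 9 is left unfooted.
Foot heads (stressed positions): 1, 3, 5, 7.
End Rule Leftmost: primary stress on the leftmost head = syllable 1.
Primary stress: syllable 1 → ˈdu:t.nol.sol.do.ri:.fa:.gor.do.ma.

1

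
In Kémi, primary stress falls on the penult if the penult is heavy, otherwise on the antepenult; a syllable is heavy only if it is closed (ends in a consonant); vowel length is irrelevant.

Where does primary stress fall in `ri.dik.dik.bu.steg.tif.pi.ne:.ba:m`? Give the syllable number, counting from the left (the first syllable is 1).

7

Weights: 7 pi L, 8 ne: L, 9 ba:m H.
The penult (syllable 8, ne:) is light, so stress falls on the antepenult (syllable 7, pi).
Primary stress: syllable 7 → ri.dik.dik.bu.steg.tif.ˈpi.ne:.ba:m.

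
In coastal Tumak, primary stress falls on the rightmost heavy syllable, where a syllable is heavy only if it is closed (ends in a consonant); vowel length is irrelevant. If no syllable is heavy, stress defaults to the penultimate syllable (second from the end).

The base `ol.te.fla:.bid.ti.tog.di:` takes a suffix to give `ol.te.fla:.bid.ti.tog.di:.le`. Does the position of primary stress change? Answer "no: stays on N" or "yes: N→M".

Base `ol.te.fla:.bid.ti.tog.di:` (7 syllables):
  Weights: 1 ol H, 2 te L, 3 fla: L, 4 bid H, 5 ti L, 6 tog H, 7 di: L.
  Heavy syllables in the domain: 1, 4, 6. The rightmost is syllable 6 (tog).
  → primary stress on syllable 6.
Suffixed `ol.te.fla:.bid.ti.tog.di:.le` (8 syllables):
  Weights: 1 ol H, 2 te L, 3 fla: L, 4 bid H, 5 ti L, 6 tog H, 7 di: L, 8 le L.
  Heavy syllables in the domain: 1, 4, 6. The rightmost is syllable 6 (tog).
  → primary stress on syllable 6.

no: stays on 6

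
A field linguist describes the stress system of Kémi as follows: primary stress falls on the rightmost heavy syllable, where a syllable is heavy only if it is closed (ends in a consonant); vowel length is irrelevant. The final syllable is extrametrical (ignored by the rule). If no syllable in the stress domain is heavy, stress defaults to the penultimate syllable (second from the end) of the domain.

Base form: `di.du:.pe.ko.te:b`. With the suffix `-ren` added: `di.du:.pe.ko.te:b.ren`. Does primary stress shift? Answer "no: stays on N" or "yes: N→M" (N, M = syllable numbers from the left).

Base `di.du:.pe.ko.te:b` (5 syllables):
  The final syllable (5, te:b) is extrametrical; the stress domain is syllables 1–4.
  Weights: 1 di L, 2 du: L, 3 pe L, 4 ko L.
  No heavy syllable in the domain; default to the penultimate syllable (second from the end) of the domain = syllable 3.
  → primary stress on syllable 3.
Suffixed `di.du:.pe.ko.te:b.ren` (6 syllables):
  The final syllable (6, ren) is extrametrical; the stress domain is syllables 1–5.
  Weights: 1 di L, 2 du: L, 3 pe L, 4 ko L, 5 te:b H.
  Heavy syllables in the domain: 5. The rightmost is syllable 5 (te:b).
  → primary stress on syllable 5.

yes: 3→5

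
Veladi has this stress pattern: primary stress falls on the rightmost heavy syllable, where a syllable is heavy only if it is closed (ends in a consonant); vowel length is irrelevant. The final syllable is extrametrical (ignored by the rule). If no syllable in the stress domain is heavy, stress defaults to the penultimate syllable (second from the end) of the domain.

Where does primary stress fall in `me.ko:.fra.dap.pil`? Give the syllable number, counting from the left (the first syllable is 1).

The final syllable (5, pil) is extrametrical; the stress domain is syllables 1–4.
Weights: 1 me L, 2 ko: L, 3 fra L, 4 dap H.
Heavy syllables in the domain: 4. The rightmost is syllable 4 (dap).
Primary stress: syllable 4 → me.ko:.fra.ˈdap.pil.

4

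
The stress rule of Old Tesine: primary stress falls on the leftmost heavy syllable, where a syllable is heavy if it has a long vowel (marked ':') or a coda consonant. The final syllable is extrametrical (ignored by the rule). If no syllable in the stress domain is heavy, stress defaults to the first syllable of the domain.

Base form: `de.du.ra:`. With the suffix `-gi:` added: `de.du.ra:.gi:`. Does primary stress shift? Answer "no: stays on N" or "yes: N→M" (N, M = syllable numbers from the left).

yes: 1→3

Base `de.du.ra:` (3 syllables):
  The final syllable (3, ra:) is extrametrical; the stress domain is syllables 1–2.
  Weights: 1 de L, 2 du L.
  No heavy syllable in the domain; default to the first syllable of the domain = syllable 1.
  → primary stress on syllable 1.
Suffixed `de.du.ra:.gi:` (4 syllables):
  The final syllable (4, gi:) is extrametrical; the stress domain is syllables 1–3.
  Weights: 1 de L, 2 du L, 3 ra: H.
  Heavy syllables in the domain: 3. The leftmost is syllable 3 (ra:).
  → primary stress on syllable 3.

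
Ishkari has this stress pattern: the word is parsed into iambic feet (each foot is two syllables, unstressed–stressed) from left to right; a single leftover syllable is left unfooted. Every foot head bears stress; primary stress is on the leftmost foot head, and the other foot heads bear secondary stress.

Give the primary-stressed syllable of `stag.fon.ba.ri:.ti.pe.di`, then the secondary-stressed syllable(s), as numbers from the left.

primary 2, secondary 4, 6

Parse left to right into iambic (σˈσ) feet: (stag.ˈfon) (ba.ˈri:) (ti.ˈpe) di. Syllable 7 is left unfooted.
Foot heads (stressed positions): 2, 4, 6.
End Rule Leftmost: primary stress on the leftmost head = syllable 2.
Secondary stress on 4, 6: stag.ˈfon.ba.ˌri:.ti.ˌpe.di.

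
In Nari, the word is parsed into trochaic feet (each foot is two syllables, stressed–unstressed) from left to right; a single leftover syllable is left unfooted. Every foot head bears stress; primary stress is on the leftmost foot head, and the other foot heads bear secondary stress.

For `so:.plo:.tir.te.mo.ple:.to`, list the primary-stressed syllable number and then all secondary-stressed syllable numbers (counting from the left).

primary 1, secondary 3, 5

Parse left to right into trochaic (ˈσσ) feet: (ˈso:.plo:) (ˈtir.te) (ˈmo.ple:) to. Syllable 7 is left unfooted.
Foot heads (stressed positions): 1, 3, 5.
End Rule Leftmost: primary stress on the leftmost head = syllable 1.
Secondary stress on 3, 5: ˈso:.plo:.ˌtir.te.ˌmo.ple:.to.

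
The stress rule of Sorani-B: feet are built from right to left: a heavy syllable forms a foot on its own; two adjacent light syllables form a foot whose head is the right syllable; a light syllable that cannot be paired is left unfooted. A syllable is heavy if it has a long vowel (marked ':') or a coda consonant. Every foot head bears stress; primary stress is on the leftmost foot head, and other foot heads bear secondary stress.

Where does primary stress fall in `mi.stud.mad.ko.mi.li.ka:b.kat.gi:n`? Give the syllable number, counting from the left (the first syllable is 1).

Weights: 1 mi L, 2 stud H, 3 mad H, 4 ko L, 5 mi L, 6 li L, 7 ka:b H, 8 kat H, 9 gi:n H.
Parse right to left (heavy = foot alone; LL = one foot; stranded L unfooted): mi (ˈstud) (ˈmad) ko (mi.ˈli) (ˈka:b) (ˈkat) (ˈgi:n).
Foot heads: 2, 3, 6, 7, 8, 9.
Primary stress on the leftmost head = syllable 2.
Primary stress: syllable 2 → mi.ˈstud.mad.ko.mi.li.ka:b.kat.gi:n.

2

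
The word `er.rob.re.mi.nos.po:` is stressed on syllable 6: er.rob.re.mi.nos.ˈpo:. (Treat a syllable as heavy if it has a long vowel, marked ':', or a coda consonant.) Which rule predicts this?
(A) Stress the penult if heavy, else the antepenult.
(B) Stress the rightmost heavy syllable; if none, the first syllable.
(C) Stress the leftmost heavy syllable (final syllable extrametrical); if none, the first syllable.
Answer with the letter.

B

Rule A → syllable 5 (observed: 6).
Rule B → syllable 6 ✓.
Rule C → syllable 1 (observed: 6).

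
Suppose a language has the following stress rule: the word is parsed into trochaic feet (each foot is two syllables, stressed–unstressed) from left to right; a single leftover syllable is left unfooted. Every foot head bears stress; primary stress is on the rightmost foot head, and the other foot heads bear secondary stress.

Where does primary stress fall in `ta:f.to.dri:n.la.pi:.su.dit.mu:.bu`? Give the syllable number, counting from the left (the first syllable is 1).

Parse left to right into trochaic (ˈσσ) feet: (ˈta:f.to) (ˈdri:n.la) (ˈpi:.su) (ˈdit.mu:) bu. Syllable 9 is left unfooted.
Foot heads (stressed positions): 1, 3, 5, 7.
End Rule Rightmost: primary stress on the rightmost head = syllable 7.
Primary stress: syllable 7 → ta:f.to.dri:n.la.pi:.su.ˈdit.mu:.bu.

7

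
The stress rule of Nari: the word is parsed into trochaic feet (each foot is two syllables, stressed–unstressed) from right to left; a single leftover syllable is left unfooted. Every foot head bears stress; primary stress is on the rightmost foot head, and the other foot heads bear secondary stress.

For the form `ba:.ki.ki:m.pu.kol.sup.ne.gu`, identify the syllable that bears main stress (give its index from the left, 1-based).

7

Parse right to left into trochaic (ˈσσ) feet: (ˈba:.ki) (ˈki:m.pu) (ˈkol.sup) (ˈne.gu).
Foot heads (stressed positions): 1, 3, 5, 7.
End Rule Rightmost: primary stress on the rightmost head = syllable 7.
Primary stress: syllable 7 → ba:.ki.ki:m.pu.kol.sup.ˈne.gu.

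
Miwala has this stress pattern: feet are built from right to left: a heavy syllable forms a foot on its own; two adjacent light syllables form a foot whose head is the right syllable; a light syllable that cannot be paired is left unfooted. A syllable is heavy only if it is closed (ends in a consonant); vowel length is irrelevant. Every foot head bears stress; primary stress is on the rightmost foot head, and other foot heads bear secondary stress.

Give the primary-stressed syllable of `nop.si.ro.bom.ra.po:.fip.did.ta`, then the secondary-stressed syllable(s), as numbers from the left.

primary 8, secondary 1, 3, 4, 6, 7

Weights: 1 nop H, 2 si L, 3 ro L, 4 bom H, 5 ra L, 6 po: L, 7 fip H, 8 did H, 9 ta L.
Parse right to left (heavy = foot alone; LL = one foot; stranded L unfooted): (ˈnop) (si.ˈro) (ˈbom) (ra.ˈpo:) (ˈfip) (ˈdid) ta.
Foot heads: 1, 3, 4, 6, 7, 8.
Primary stress on the rightmost head = syllable 8.
Secondary stress on 1, 3, 4, 6, 7: ˌnop.si.ˌro.ˌbom.ra.ˌpo:.ˌfip.ˈdid.ta.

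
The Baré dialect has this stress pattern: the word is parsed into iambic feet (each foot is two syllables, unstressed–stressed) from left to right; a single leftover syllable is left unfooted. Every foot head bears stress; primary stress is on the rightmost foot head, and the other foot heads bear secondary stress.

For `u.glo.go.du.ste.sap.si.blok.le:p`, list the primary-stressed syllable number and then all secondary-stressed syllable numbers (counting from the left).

primary 8, secondary 2, 4, 6

Parse left to right into iambic (σˈσ) feet: (u.ˈglo) (go.ˈdu) (ste.ˈsap) (si.ˈblok) le:p. Syllable 9 is left unfooted.
Foot heads (stressed positions): 2, 4, 6, 8.
End Rule Rightmost: primary stress on the rightmost head = syllable 8.
Secondary stress on 2, 4, 6: u.ˌglo.go.ˌdu.ste.ˌsap.si.ˈblok.le:p.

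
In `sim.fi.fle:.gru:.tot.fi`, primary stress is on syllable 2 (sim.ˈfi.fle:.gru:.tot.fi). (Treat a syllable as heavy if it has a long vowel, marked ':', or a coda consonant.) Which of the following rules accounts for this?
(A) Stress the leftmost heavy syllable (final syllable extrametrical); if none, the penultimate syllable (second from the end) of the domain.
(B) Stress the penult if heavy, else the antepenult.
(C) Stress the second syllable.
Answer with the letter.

C

Rule A → syllable 1 (observed: 2).
Rule B → syllable 5 (observed: 2).
Rule C → syllable 2 ✓.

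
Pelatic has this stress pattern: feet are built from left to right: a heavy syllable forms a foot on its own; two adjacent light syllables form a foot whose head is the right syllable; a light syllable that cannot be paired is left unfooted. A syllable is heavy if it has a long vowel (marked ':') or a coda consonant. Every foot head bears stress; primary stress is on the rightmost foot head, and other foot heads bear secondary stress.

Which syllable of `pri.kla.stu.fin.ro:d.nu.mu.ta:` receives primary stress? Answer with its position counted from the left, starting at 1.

8

Weights: 1 pri L, 2 kla L, 3 stu L, 4 fin H, 5 ro:d H, 6 nu L, 7 mu L, 8 ta: H.
Parse left to right (heavy = foot alone; LL = one foot; stranded L unfooted): (pri.ˈkla) stu (ˈfin) (ˈro:d) (nu.ˈmu) (ˈta:).
Foot heads: 2, 4, 5, 7, 8.
Primary stress on the rightmost head = syllable 8.
Primary stress: syllable 8 → pri.kla.stu.fin.ro:d.nu.mu.ˈta:.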